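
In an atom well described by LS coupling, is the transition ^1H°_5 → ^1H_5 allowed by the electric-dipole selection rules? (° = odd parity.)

Parity must change: odd → even — ok.
ΔS = 0: S: 0 → 0 — ok.
ΔL = 0, ±1 (not L=0↔0): L: 5 → 5, ΔL = +0 — ok.
ΔJ = 0, ±1 (not J=0↔0): J: 5 → 5, ΔJ = +0 — ok.
All four E1 rules are satisfied.

allowed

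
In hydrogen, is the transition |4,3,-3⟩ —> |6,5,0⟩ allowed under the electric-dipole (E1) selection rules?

Initial l = 3, final l = 5, so Δl = +2. E1 requires Δl = ±1: violated.
Δm_l = 0 − (-3) = +3. E1 requires Δm_l = 0, ±1: violated.
The transition is electric-dipole forbidden.

forbidden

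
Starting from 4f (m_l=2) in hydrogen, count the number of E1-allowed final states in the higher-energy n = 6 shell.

5

E1 requires Δl = ±1, so l_f ∈ {2, 4}; with 0 ≤ l_f ≤ n_f−1 = 5, the allowed l_f values are {2, 4}.
For l_f = 2: m_f ∈ {m_i−1, m_i, m_i+1} ∩ [−2, 2] = {1, 2} → 2 states.
For l_f = 4: m_f ∈ {m_i−1, m_i, m_i+1} ∩ [−4, 4] = {1, 2, 3} → 3 states.
Total: 5.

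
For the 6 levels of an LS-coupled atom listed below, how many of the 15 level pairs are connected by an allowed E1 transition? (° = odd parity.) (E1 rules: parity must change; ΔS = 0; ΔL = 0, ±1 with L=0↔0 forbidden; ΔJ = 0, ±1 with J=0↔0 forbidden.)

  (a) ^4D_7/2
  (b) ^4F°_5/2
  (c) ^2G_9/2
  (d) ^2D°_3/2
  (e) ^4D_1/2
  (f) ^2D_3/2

(a)–(b): allowed.
(a)–(c): forbidden (parity, ΔS, ΔL).
(a)–(d): forbidden (ΔS, ΔJ).
(a)–(e): forbidden (parity, ΔJ).
(a)–(f): forbidden (parity, ΔS, ΔJ).
(b)–(c): forbidden (ΔS, ΔJ).
(b)–(d): forbidden (parity, ΔS).
(b)–(e): forbidden (ΔJ).
(b)–(f): forbidden (ΔS).
(c)–(d): forbidden (ΔL, ΔJ).
(c)–(e): forbidden (parity, ΔS, ΔL, ΔJ).
(c)–(f): forbidden (parity, ΔL, ΔJ).
(d)–(e): forbidden (ΔS).
(d)–(f): allowed.
(e)–(f): forbidden (parity, ΔS).
Allowed pairs: 2 of 15.

2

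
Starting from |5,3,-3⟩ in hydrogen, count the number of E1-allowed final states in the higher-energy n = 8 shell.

E1 requires Δl = ±1, so l_f ∈ {2, 4}; with 0 ≤ l_f ≤ n_f−1 = 7, the allowed l_f values are {2, 4}.
For l_f = 2: m_f ∈ {m_i−1, m_i, m_i+1} ∩ [−2, 2] = {-2} → 1 state.
For l_f = 4: m_f ∈ {m_i−1, m_i, m_i+1} ∩ [−4, 4] = {-4, -3, -2} → 3 states.
Total: 4.

4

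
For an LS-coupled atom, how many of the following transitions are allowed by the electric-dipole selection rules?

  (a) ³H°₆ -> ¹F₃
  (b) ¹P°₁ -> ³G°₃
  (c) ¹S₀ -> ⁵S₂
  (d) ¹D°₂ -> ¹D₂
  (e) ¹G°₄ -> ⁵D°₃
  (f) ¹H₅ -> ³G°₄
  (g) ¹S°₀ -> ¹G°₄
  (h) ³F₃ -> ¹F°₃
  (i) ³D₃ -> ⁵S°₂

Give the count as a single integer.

(a) forbidden (ΔS, ΔL, ΔJ fail)
(b) forbidden (parity, ΔS, ΔL, ΔJ fail)
(c) forbidden (parity, ΔS, ΔL, ΔJ fail)
(d) allowed
(e) forbidden (parity, ΔS, ΔL fail)
(f) forbidden (ΔS fails)
(g) forbidden (parity, ΔL, ΔJ fail)
(h) forbidden (ΔS fails)
(i) forbidden (ΔS, ΔL fail)
Total allowed: 1 of 9.

1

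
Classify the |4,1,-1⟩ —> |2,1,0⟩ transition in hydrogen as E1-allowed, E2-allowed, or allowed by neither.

Δl = 1 − 1 = +0; l_i + l_f = 2.
Δm_l = +1.
E1 (Δl = ±1, |Δm_l| ≤ 1): not satisfied.
E2 (Δl = 0,±2, l_i+l_f ≥ 2, |Δm_l| ≤ 2): satisfied.

E2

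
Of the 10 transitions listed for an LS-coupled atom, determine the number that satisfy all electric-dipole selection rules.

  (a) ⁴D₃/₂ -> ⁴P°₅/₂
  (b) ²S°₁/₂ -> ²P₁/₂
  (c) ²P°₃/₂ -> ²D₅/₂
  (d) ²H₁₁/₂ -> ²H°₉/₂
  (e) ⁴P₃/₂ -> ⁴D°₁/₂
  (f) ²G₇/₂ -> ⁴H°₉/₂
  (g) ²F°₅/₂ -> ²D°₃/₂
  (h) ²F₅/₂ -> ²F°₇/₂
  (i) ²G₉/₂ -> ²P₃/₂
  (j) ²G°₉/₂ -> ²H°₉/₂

(a) allowed
(b) allowed
(c) allowed
(d) allowed
(e) allowed
(f) forbidden (ΔS fails)
(g) forbidden (parity fails)
(h) allowed
(i) forbidden (parity, ΔL, ΔJ fail)
(j) forbidden (parity fails)
Total allowed: 6 of 10.

6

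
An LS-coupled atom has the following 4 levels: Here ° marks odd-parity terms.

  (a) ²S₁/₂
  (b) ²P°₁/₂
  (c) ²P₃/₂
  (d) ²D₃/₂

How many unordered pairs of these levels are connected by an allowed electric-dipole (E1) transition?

(a)–(b): allowed.
(a)–(c): forbidden (parity).
(a)–(d): forbidden (parity, ΔL).
(b)–(c): allowed.
(b)–(d): allowed.
(c)–(d): forbidden (parity).
Allowed pairs: 3 of 6.

3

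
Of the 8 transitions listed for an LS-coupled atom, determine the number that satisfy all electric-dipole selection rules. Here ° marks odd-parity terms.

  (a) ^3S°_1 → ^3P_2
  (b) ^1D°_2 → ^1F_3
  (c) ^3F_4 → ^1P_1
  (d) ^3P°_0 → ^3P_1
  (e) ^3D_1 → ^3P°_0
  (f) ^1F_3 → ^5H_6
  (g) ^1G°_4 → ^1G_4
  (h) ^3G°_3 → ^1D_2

(a) allowed
(b) allowed
(c) forbidden (parity, ΔS, ΔL, ΔJ fail)
(d) allowed
(e) allowed
(f) forbidden (parity, ΔS, ΔL, ΔJ fail)
(g) allowed
(h) forbidden (ΔS, ΔL fail)
Total allowed: 5 of 8.

5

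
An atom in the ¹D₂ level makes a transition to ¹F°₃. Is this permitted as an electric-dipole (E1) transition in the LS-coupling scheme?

allowed

Parity must change: even → odd — ✓.
ΔJ = 0, ±1 (not J=0↔0): J: 2 → 3, ΔJ = +1 — ✓.
ΔS = 0: S: 0 → 0 — ✓.
ΔL = 0, ±1 (not L=0↔0): L: 2 → 3, ΔL = +1 — ✓.
All four E1 rules are satisfied.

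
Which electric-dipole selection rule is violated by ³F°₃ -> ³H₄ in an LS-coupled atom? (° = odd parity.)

the ΔL = 0, ±1 rule

Initial level: S=1, L=3, J=3, parity odd. Final level: S=1, L=5, J=4, parity even.
Parity must change: odd → even — satisfied.
ΔS = 0: S: 1 → 1 — satisfied.
ΔL = 0, ±1 (not L=0↔0): L: 3 → 5, ΔL = +2 — violated.
ΔJ = 0, ±1 (not J=0↔0): J: 3 → 4, ΔJ = +1 — satisfied.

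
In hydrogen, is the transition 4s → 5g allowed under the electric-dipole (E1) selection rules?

l: 0 → 4 (Δl = +4). Δl = ±1 fails.
The transition is electric-dipole forbidden.

forbidden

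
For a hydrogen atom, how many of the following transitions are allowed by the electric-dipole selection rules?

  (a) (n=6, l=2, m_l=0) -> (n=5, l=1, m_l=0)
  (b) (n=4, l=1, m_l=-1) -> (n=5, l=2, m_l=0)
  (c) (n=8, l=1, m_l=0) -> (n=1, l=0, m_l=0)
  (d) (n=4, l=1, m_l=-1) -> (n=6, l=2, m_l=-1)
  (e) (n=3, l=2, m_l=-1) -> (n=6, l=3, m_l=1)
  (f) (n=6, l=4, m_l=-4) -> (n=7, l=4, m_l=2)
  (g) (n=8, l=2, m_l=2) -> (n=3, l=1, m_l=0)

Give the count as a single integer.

(a) allowed
(b) allowed
(c) allowed
(d) allowed
(e) forbidden — Δm_l = +2 (E1 requires Δm_l = 0, ±1)
(f) forbidden — Δl = +0 (E1 requires Δl = ±1); Δm_l = +6 (E1 requires Δm_l = 0, ±1)
(g) forbidden — Δm_l = -2 (E1 requires Δm_l = 0, ±1)
Total allowed: 4 of 7.

4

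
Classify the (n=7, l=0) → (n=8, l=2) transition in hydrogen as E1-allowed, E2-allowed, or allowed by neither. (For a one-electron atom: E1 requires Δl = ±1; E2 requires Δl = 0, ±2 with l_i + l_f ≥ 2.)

Δl = 2 − 0 = +2; l_i + l_f = 2.
E1 (Δl = ±1): not satisfied.
E2 (Δl = 0,±2, l_i+l_f ≥ 2): satisfied.

E2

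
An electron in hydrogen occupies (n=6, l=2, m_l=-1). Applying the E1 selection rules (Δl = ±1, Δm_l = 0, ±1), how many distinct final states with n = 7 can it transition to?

5

E1 requires Δl = ±1, so l_f ∈ {1, 3}; with 0 ≤ l_f ≤ n_f−1 = 6, the allowed l_f values are {1, 3}.
For l_f = 1: m_f ∈ {m_i−1, m_i, m_i+1} ∩ [−1, 1] = {-1, 0} → 2 states.
For l_f = 3: m_f ∈ {m_i−1, m_i, m_i+1} ∩ [−3, 3] = {-2, -1, 0} → 3 states.
Total: 5.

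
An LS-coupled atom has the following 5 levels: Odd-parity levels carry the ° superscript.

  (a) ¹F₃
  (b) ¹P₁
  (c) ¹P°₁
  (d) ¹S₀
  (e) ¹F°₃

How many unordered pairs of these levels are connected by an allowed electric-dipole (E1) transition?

3

(a)–(b): forbidden (parity, ΔL, ΔJ).
(a)–(c): forbidden (ΔL, ΔJ).
(a)–(d): forbidden (parity, ΔL, ΔJ).
(a)–(e): allowed.
(b)–(c): allowed.
(b)–(d): forbidden (parity).
(b)–(e): forbidden (ΔL, ΔJ).
(c)–(d): allowed.
(c)–(e): forbidden (parity, ΔL, ΔJ).
(d)–(e): forbidden (ΔL, ΔJ).
Allowed pairs: 3 of 10.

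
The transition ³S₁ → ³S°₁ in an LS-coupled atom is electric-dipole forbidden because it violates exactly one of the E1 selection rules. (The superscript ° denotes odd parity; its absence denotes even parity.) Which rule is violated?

the L=0 ↔ L=0 exclusion

Parity must change: even → odd — ✓.
ΔS = 0: S: 1 → 1 — ✓.
ΔL = 0, ±1 (not L=0↔0): L: 0 → 0, ΔL = +0 — ✗.
ΔJ = 0, ±1 (not J=0↔0): J: 1 → 1, ΔJ = +0 — ✓.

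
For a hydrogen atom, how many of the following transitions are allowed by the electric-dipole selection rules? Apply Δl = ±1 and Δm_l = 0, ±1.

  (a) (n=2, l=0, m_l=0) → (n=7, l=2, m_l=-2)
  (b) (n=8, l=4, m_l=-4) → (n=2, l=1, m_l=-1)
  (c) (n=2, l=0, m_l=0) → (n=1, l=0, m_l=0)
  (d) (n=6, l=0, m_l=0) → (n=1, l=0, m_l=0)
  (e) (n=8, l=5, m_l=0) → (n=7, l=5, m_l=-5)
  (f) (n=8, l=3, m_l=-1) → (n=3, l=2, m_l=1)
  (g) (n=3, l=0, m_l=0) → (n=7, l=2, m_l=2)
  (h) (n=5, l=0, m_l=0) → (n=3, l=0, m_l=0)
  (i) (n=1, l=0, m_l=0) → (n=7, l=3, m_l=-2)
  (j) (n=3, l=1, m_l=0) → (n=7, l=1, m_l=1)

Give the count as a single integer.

0

(a) forbidden — Δl = +2 (E1 requires Δl = ±1); Δm_l = -2 (E1 requires Δm_l = 0, ±1)
(b) forbidden — Δl = -3 (E1 requires Δl = ±1); Δm_l = +3 (E1 requires Δm_l = 0, ±1)
(c) forbidden — Δl = +0 (E1 requires Δl = ±1)
(d) forbidden — Δl = +0 (E1 requires Δl = ±1)
(e) forbidden — Δl = +0 (E1 requires Δl = ±1); Δm_l = -5 (E1 requires Δm_l = 0, ±1)
(f) forbidden — Δm_l = +2 (E1 requires Δm_l = 0, ±1)
(g) forbidden — Δl = +2 (E1 requires Δl = ±1); Δm_l = +2 (E1 requires Δm_l = 0, ±1)
(h) forbidden — Δl = +0 (E1 requires Δl = ±1)
(i) forbidden — Δl = +3 (E1 requires Δl = ±1); Δm_l = -2 (E1 requires Δm_l = 0, ±1)
(j) forbidden — Δl = +0 (E1 requires Δl = ±1)
Total allowed: 0 of 10.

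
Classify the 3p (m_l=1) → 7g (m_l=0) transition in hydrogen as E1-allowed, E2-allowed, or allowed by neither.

neither

Δl = 4 − 1 = +3; l_i + l_f = 5.
Δm_l = -1.
E1 (Δl = ±1, |Δm_l| ≤ 1): not satisfied.
E2 (Δl = 0,±2, l_i+l_f ≥ 2, |Δm_l| ≤ 2): not satisfied.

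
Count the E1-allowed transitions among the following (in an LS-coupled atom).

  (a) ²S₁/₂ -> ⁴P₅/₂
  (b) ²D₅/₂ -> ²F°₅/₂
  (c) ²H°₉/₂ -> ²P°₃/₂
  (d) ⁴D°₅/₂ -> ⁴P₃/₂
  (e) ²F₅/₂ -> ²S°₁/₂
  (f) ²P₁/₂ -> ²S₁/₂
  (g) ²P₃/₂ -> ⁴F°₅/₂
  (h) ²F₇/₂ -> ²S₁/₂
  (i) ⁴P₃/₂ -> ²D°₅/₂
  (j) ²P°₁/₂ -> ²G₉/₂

2

(a) forbidden (parity, ΔS, ΔJ fail)
(b) allowed
(c) forbidden (parity, ΔL, ΔJ fail)
(d) allowed
(e) forbidden (ΔL, ΔJ fail)
(f) forbidden (parity fails)
(g) forbidden (ΔS, ΔL fail)
(h) forbidden (parity, ΔL, ΔJ fail)
(i) forbidden (ΔS fails)
(j) forbidden (ΔL, ΔJ fail)
Total allowed: 2 of 10.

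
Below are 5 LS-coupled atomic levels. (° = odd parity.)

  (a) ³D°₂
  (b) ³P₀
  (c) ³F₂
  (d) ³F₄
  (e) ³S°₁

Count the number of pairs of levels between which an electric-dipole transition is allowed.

(a)–(b): forbidden (ΔJ).
(a)–(c): allowed.
(a)–(d): forbidden (ΔJ).
(a)–(e): forbidden (parity, ΔL).
(b)–(c): forbidden (parity, ΔL, ΔJ).
(b)–(d): forbidden (parity, ΔL, ΔJ).
(b)–(e): allowed.
(c)–(d): forbidden (parity, ΔJ).
(c)–(e): forbidden (ΔL).
(d)–(e): forbidden (ΔL, ΔJ).
Allowed pairs: 2 of 10.

2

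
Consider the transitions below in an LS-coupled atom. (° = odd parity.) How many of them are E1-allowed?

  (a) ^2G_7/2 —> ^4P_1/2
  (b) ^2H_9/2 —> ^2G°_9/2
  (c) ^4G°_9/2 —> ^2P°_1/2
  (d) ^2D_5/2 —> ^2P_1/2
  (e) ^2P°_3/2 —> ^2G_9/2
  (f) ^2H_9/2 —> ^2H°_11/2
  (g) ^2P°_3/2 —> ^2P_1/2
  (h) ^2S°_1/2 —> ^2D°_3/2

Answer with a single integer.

3

(a) forbidden (parity, ΔS, ΔL, ΔJ fail)
(b) allowed
(c) forbidden (parity, ΔS, ΔL, ΔJ fail)
(d) forbidden (parity, ΔJ fail)
(e) forbidden (ΔL, ΔJ fail)
(f) allowed
(g) allowed
(h) forbidden (parity, ΔL fail)
Total allowed: 3 of 8.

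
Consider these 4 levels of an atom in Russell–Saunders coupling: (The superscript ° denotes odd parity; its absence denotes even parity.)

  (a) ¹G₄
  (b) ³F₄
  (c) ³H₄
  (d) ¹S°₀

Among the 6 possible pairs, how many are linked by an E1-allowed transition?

(a)–(b): forbidden (parity, ΔS).
(a)–(c): forbidden (parity, ΔS).
(a)–(d): forbidden (ΔL, ΔJ).
(b)–(c): forbidden (parity, ΔL).
(b)–(d): forbidden (ΔS, ΔL, ΔJ).
(c)–(d): forbidden (ΔS, ΔL, ΔJ).
Allowed pairs: 0 of 6.

0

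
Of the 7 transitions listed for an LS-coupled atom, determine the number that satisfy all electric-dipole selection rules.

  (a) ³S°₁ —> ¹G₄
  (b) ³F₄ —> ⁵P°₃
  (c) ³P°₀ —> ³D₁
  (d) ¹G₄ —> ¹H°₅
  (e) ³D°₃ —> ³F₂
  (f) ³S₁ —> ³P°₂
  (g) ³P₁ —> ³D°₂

(a) forbidden (ΔS, ΔL, ΔJ fail)
(b) forbidden (ΔS, ΔL fail)
(c) allowed
(d) allowed
(e) allowed
(f) allowed
(g) allowed
Total allowed: 5 of 7.

5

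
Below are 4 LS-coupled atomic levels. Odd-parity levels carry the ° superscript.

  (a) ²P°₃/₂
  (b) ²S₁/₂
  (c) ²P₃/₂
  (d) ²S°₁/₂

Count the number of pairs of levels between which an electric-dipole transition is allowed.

(a)–(b): allowed.
(a)–(c): allowed.
(a)–(d): forbidden (parity).
(b)–(c): forbidden (parity).
(b)–(d): forbidden (ΔL).
(c)–(d): allowed.
Allowed pairs: 3 of 6.

3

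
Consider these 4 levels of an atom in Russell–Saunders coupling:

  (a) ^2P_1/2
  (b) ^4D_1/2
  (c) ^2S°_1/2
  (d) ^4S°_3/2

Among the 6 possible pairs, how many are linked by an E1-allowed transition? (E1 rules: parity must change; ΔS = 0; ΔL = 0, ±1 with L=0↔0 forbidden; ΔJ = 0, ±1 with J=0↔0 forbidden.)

(a)–(b): forbidden (parity, ΔS).
(a)–(c): allowed.
(a)–(d): forbidden (ΔS).
(b)–(c): forbidden (ΔS, ΔL).
(b)–(d): forbidden (ΔL).
(c)–(d): forbidden (parity, ΔS, ΔL).
Allowed pairs: 1 of 6.

1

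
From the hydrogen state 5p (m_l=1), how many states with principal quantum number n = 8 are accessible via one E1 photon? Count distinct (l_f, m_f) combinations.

4

E1 requires Δl = ±1, so l_f ∈ {0, 2}; with 0 ≤ l_f ≤ n_f−1 = 7, the allowed l_f values are {0, 2}.
For l_f = 0: m_f ∈ {m_i−1, m_i, m_i+1} ∩ [−0, 0] = {0} → 1 state.
For l_f = 2: m_f ∈ {m_i−1, m_i, m_i+1} ∩ [−2, 2] = {0, 1, 2} → 3 states.
Total: 4.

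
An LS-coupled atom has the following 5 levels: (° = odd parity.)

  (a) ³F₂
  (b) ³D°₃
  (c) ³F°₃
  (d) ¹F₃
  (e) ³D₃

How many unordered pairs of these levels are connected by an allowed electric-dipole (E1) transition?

4

(a)–(b): allowed.
(a)–(c): allowed.
(a)–(d): forbidden (parity, ΔS).
(a)–(e): forbidden (parity).
(b)–(c): forbidden (parity).
(b)–(d): forbidden (ΔS).
(b)–(e): allowed.
(c)–(d): forbidden (ΔS).
(c)–(e): allowed.
(d)–(e): forbidden (parity, ΔS).
Allowed pairs: 4 of 10.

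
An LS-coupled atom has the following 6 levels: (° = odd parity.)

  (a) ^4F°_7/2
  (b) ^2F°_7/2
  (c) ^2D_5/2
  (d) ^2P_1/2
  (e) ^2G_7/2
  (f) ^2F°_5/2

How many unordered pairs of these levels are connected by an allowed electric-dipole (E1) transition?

(a)–(b): forbidden (parity, ΔS).
(a)–(c): forbidden (ΔS).
(a)–(d): forbidden (ΔS, ΔL, ΔJ).
(a)–(e): forbidden (ΔS).
(a)–(f): forbidden (parity, ΔS).
(b)–(c): allowed.
(b)–(d): forbidden (ΔL, ΔJ).
(b)–(e): allowed.
(b)–(f): forbidden (parity).
(c)–(d): forbidden (parity, ΔJ).
(c)–(e): forbidden (parity, ΔL).
(c)–(f): allowed.
(d)–(e): forbidden (parity, ΔL, ΔJ).
(d)–(f): forbidden (ΔL, ΔJ).
(e)–(f): allowed.
Allowed pairs: 4 of 15.

4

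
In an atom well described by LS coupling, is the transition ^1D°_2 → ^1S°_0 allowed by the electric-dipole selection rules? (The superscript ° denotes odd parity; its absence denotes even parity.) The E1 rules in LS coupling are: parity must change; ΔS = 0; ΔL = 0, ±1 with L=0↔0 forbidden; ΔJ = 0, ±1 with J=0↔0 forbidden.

forbidden

ΔJ = 0, ±1 (not J=0↔0): J: 2 → 0, ΔJ = -2 — fails.
ΔL = 0, ±1 (not L=0↔0): L: 2 → 0, ΔL = -2 — fails.
Parity must change: odd → odd — fails.
ΔS = 0: S: 0 → 0 — ok.
Rule(s) violated: parity, ΔL, ΔJ.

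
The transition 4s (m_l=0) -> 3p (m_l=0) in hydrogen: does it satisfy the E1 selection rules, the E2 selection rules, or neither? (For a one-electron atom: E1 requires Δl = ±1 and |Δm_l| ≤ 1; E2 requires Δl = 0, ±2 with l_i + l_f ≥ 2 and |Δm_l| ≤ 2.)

Δl = 1 − 0 = +1; l_i + l_f = 1.
Δm_l = +0.
E1 (Δl = ±1, |Δm_l| ≤ 1): satisfied.
E2 (Δl = 0,±2, l_i+l_f ≥ 2, |Δm_l| ≤ 2): not satisfied.

E1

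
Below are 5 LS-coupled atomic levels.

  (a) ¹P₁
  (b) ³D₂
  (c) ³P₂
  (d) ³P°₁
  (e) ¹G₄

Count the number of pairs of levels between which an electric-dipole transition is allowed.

(a)–(b): forbidden (parity, ΔS).
(a)–(c): forbidden (parity, ΔS).
(a)–(d): forbidden (ΔS).
(a)–(e): forbidden (parity, ΔL, ΔJ).
(b)–(c): forbidden (parity).
(b)–(d): allowed.
(b)–(e): forbidden (parity, ΔS, ΔL, ΔJ).
(c)–(d): allowed.
(c)–(e): forbidden (parity, ΔS, ΔL, ΔJ).
(d)–(e): forbidden (ΔS, ΔL, ΔJ).
Allowed pairs: 2 of 10.

2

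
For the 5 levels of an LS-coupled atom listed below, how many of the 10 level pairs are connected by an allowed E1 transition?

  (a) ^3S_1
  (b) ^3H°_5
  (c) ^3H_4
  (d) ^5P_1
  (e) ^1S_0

(a)–(b): forbidden (ΔL, ΔJ).
(a)–(c): forbidden (parity, ΔL, ΔJ).
(a)–(d): forbidden (parity, ΔS).
(a)–(e): forbidden (parity, ΔS, ΔL).
(b)–(c): allowed.
(b)–(d): forbidden (ΔS, ΔL, ΔJ).
(b)–(e): forbidden (ΔS, ΔL, ΔJ).
(c)–(d): forbidden (parity, ΔS, ΔL, ΔJ).
(c)–(e): forbidden (parity, ΔS, ΔL, ΔJ).
(d)–(e): forbidden (parity, ΔS).
Allowed pairs: 1 of 10.

1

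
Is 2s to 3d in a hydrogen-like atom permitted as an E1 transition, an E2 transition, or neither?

E2

Δl = 2 − 0 = +2; l_i + l_f = 2.
E1 (Δl = ±1): not satisfied.
E2 (Δl = 0,±2, l_i+l_f ≥ 2): satisfied.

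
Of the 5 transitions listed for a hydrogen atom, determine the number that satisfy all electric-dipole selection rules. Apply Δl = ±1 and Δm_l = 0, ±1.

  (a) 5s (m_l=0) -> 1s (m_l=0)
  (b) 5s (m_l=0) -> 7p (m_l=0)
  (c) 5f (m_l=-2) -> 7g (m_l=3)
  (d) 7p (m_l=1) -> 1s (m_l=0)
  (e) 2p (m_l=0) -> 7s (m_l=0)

(a) forbidden — Δl = +0 (E1 requires Δl = ±1)
(b) allowed
(c) forbidden — Δm_l = +5 (E1 requires Δm_l = 0, ±1)
(d) allowed
(e) allowed
Total allowed: 3 of 5.

3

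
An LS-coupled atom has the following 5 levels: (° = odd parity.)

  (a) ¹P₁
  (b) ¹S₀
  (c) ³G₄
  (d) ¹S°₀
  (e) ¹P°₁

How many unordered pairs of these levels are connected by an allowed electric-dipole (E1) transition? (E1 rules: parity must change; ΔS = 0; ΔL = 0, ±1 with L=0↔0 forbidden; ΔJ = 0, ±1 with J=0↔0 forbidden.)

3

(a)–(b): forbidden (parity).
(a)–(c): forbidden (parity, ΔS, ΔL, ΔJ).
(a)–(d): allowed.
(a)–(e): allowed.
(b)–(c): forbidden (parity, ΔS, ΔL, ΔJ).
(b)–(d): forbidden (ΔL, ΔJ).
(b)–(e): allowed.
(c)–(d): forbidden (ΔS, ΔL, ΔJ).
(c)–(e): forbidden (ΔS, ΔL, ΔJ).
(d)–(e): forbidden (parity).
Allowed pairs: 3 of 10.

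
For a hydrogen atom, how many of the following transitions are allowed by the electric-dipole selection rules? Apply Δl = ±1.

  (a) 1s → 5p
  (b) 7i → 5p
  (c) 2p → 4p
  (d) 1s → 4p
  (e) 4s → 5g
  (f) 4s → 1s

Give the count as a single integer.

(a) allowed
(b) forbidden — Δl = -5 (E1 requires Δl = ±1)
(c) forbidden — Δl = +0 (E1 requires Δl = ±1)
(d) allowed
(e) forbidden — Δl = +4 (E1 requires Δl = ±1)
(f) forbidden — Δl = +0 (E1 requires Δl = ±1)
Total allowed: 2 of 6.

2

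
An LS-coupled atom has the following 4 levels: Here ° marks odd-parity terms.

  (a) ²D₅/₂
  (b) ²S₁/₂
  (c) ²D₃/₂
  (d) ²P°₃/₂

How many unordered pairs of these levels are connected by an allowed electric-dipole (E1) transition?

(a)–(b): forbidden (parity, ΔL, ΔJ).
(a)–(c): forbidden (parity).
(a)–(d): allowed.
(b)–(c): forbidden (parity, ΔL).
(b)–(d): allowed.
(c)–(d): allowed.
Allowed pairs: 3 of 6.

3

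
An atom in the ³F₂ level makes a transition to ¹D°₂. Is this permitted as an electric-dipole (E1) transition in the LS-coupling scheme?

Parity must change: even → odd — satisfied.
ΔS = 0: S: 1 → 0 — violated.
ΔL = 0, ±1 (not L=0↔0): L: 3 → 2, ΔL = -1 — satisfied.
ΔJ = 0, ±1 (not J=0↔0): J: 2 → 2, ΔJ = +0 — satisfied.
Rule(s) violated: ΔS.

forbidden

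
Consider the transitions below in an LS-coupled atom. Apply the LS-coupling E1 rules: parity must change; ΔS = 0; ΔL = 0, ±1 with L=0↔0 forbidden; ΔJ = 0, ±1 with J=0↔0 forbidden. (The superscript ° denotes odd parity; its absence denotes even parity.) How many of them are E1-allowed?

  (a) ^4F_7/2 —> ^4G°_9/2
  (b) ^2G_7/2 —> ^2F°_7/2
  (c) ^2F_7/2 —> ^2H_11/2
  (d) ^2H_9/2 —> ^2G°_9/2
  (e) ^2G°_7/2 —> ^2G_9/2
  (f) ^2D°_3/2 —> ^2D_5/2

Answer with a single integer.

5

(a) allowed
(b) allowed
(c) forbidden (parity, ΔL, ΔJ fail)
(d) allowed
(e) allowed
(f) allowed
Total allowed: 5 of 6.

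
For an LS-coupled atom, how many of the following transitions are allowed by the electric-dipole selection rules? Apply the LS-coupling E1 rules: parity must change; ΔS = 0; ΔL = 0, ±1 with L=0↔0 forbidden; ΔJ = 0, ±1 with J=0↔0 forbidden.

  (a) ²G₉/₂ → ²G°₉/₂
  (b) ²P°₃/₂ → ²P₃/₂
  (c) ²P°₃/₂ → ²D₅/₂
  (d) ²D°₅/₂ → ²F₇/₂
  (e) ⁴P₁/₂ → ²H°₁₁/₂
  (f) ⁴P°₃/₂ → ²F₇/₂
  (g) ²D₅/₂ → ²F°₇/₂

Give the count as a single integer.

5

(a) allowed
(b) allowed
(c) allowed
(d) allowed
(e) forbidden (ΔS, ΔL, ΔJ fail)
(f) forbidden (ΔS, ΔL, ΔJ fail)
(g) allowed
Total allowed: 5 of 7.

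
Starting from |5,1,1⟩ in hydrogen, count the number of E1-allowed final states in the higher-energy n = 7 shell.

4

E1 requires Δl = ±1, so l_f ∈ {0, 2}; with 0 ≤ l_f ≤ n_f−1 = 6, the allowed l_f values are {0, 2}.
For l_f = 0: m_f ∈ {m_i−1, m_i, m_i+1} ∩ [−0, 0] = {0} → 1 state.
For l_f = 2: m_f ∈ {m_i−1, m_i, m_i+1} ∩ [−2, 2] = {0, 1, 2} → 3 states.
Total: 4.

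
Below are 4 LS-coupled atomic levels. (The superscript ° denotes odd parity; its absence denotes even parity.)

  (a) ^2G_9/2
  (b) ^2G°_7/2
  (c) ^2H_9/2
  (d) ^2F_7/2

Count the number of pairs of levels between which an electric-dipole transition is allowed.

(a)–(b): allowed.
(a)–(c): forbidden (parity).
(a)–(d): forbidden (parity).
(b)–(c): allowed.
(b)–(d): allowed.
(c)–(d): forbidden (parity, ΔL).
Allowed pairs: 3 of 6.

3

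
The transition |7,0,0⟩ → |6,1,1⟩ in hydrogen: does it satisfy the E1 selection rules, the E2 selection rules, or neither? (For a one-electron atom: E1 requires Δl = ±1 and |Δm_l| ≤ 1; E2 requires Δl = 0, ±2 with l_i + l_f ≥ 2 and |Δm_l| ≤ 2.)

Δl = 1 − 0 = +1; l_i + l_f = 1.
Δm_l = +1.
E1 (Δl = ±1, |Δm_l| ≤ 1): satisfied.
E2 (Δl = 0,±2, l_i+l_f ≥ 2, |Δm_l| ≤ 2): not satisfied.

E1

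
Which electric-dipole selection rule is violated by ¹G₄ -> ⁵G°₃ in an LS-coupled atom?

ΔS = 0: S: 0 → 2 — fails.
ΔJ = 0, ±1 (not J=0↔0): J: 4 → 3, ΔJ = -1 — passes.
ΔL = 0, ±1 (not L=0↔0): L: 4 → 4, ΔL = +0 — passes.
Parity must change: even → odd — passes.

the ΔS = 0 rule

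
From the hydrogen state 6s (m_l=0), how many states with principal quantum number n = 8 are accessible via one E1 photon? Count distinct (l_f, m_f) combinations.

3

E1 requires Δl = ±1, so l_f ∈ {-1, 1}; with 0 ≤ l_f ≤ n_f−1 = 7, the allowed l_f values are {1}.
For l_f = 1: m_f ∈ {m_i−1, m_i, m_i+1} ∩ [−1, 1] = {-1, 0, 1} → 3 states.
Total: 3.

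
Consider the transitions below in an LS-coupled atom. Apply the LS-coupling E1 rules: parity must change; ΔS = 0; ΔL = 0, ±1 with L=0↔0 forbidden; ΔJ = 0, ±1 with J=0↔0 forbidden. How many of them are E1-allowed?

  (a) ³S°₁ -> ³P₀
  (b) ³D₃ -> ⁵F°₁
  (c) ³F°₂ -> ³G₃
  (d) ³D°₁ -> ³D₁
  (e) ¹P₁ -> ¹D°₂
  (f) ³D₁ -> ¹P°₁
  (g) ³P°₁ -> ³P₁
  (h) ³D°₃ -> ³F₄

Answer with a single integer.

6

(a) allowed
(b) forbidden (ΔS, ΔJ fail)
(c) allowed
(d) allowed
(e) allowed
(f) forbidden (ΔS fails)
(g) allowed
(h) allowed
Total allowed: 6 of 8.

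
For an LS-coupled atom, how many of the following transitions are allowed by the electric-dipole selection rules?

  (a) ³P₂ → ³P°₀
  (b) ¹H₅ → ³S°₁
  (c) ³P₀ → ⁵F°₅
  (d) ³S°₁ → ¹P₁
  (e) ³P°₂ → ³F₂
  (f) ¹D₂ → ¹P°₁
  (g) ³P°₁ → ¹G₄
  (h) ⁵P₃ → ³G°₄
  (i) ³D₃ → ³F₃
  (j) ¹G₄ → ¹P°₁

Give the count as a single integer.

(a) forbidden (ΔJ fails)
(b) forbidden (ΔS, ΔL, ΔJ fail)
(c) forbidden (ΔS, ΔL, ΔJ fail)
(d) forbidden (ΔS fails)
(e) forbidden (ΔL fails)
(f) allowed
(g) forbidden (ΔS, ΔL, ΔJ fail)
(h) forbidden (ΔS, ΔL fail)
(i) forbidden (parity fails)
(j) forbidden (ΔL, ΔJ fail)
Total allowed: 1 of 10.

1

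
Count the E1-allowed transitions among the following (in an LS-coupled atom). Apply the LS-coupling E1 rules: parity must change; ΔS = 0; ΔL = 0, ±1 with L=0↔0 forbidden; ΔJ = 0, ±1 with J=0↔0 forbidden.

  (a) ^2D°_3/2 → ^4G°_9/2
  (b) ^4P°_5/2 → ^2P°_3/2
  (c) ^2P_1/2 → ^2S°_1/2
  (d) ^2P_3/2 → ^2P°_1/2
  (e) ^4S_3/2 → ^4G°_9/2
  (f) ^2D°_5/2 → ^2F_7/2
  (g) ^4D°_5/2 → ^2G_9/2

3

(a) forbidden (parity, ΔS, ΔL, ΔJ fail)
(b) forbidden (parity, ΔS fail)
(c) allowed
(d) allowed
(e) forbidden (ΔL, ΔJ fail)
(f) allowed
(g) forbidden (ΔS, ΔL, ΔJ fail)
Total allowed: 3 of 7.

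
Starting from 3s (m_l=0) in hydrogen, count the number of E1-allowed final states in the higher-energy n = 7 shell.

E1 requires Δl = ±1, so l_f ∈ {-1, 1}; with 0 ≤ l_f ≤ n_f−1 = 6, the allowed l_f values are {1}.
For l_f = 1: m_f ∈ {m_i−1, m_i, m_i+1} ∩ [−1, 1] = {-1, 0, 1} → 3 states.
Total: 3.

3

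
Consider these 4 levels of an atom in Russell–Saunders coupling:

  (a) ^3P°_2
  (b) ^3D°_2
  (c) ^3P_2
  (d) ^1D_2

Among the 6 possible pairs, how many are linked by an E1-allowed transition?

2

(a)–(b): forbidden (parity).
(a)–(c): allowed.
(a)–(d): forbidden (ΔS).
(b)–(c): allowed.
(b)–(d): forbidden (ΔS).
(c)–(d): forbidden (parity, ΔS).
Allowed pairs: 2 of 6.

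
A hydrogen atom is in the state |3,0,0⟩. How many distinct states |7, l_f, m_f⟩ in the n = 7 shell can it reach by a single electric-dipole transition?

E1 requires Δl = ±1, so l_f ∈ {-1, 1}; with 0 ≤ l_f ≤ n_f−1 = 6, the allowed l_f values are {1}.
For l_f = 1: m_f ∈ {m_i−1, m_i, m_i+1} ∩ [−1, 1] = {-1, 0, 1} → 3 states.
Total: 3.

3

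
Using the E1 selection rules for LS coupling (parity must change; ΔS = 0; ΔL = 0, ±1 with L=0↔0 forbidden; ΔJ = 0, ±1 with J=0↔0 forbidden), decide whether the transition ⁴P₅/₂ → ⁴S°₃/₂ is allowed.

Reading off the term symbols: S 3/2→3/2, L 1→0, J 5/2→3/2, parity even→odd.
ΔS = 0: S: 3/2 → 3/2 — ✓.
Parity must change: even → odd — ✓.
ΔJ = 0, ±1 (not J=0↔0): J: 5/2 → 3/2, ΔJ = -1 — ✓.
ΔL = 0, ±1 (not L=0↔0): L: 1 → 0, ΔL = -1 — ✓.
All four E1 rules are satisfied.

allowed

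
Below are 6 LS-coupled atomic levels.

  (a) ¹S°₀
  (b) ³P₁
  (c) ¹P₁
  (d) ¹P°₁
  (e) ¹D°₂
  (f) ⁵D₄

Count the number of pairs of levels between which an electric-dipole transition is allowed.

3

(a)–(b): forbidden (ΔS).
(a)–(c): allowed.
(a)–(d): forbidden (parity).
(a)–(e): forbidden (parity, ΔL, ΔJ).
(a)–(f): forbidden (ΔS, ΔL, ΔJ).
(b)–(c): forbidden (parity, ΔS).
(b)–(d): forbidden (ΔS).
(b)–(e): forbidden (ΔS).
(b)–(f): forbidden (parity, ΔS, ΔJ).
(c)–(d): allowed.
(c)–(e): allowed.
(c)–(f): forbidden (parity, ΔS, ΔJ).
(d)–(e): forbidden (parity).
(d)–(f): forbidden (ΔS, ΔJ).
(e)–(f): forbidden (ΔS, ΔJ).
Allowed pairs: 3 of 15.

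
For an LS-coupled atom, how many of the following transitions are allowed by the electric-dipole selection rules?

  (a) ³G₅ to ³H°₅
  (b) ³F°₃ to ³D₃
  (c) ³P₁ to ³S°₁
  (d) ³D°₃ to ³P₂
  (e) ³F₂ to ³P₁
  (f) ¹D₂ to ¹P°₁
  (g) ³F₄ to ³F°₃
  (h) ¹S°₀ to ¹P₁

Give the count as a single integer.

7

(a) allowed
(b) allowed
(c) allowed
(d) allowed
(e) forbidden (parity, ΔL fail)
(f) allowed
(g) allowed
(h) allowed
Total allowed: 7 of 8.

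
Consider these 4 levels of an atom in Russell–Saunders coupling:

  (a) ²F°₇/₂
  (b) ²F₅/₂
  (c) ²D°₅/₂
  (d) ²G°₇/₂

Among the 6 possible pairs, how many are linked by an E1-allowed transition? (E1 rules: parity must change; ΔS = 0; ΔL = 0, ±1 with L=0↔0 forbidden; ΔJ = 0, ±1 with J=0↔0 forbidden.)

3

(a)–(b): allowed.
(a)–(c): forbidden (parity).
(a)–(d): forbidden (parity).
(b)–(c): allowed.
(b)–(d): allowed.
(c)–(d): forbidden (parity, ΔL).
Allowed pairs: 3 of 6.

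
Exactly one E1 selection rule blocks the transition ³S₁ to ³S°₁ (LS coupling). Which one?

the L=0 ↔ L=0 exclusion

Reading off the term symbols: S 1→1, L 0→0, J 1→1, parity even→odd.
Parity must change: even → odd — passes.
ΔS = 0: S: 1 → 1 — passes.
ΔL = 0, ±1 (not L=0↔0): L: 0 → 0, ΔL = +0 — fails.
ΔJ = 0, ±1 (not J=0↔0): J: 1 → 1, ΔJ = +0 — passes.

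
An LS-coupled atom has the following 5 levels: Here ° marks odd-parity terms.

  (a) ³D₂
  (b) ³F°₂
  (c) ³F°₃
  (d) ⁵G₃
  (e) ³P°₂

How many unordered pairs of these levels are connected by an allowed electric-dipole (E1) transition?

3

(a)–(b): allowed.
(a)–(c): allowed.
(a)–(d): forbidden (parity, ΔS, ΔL).
(a)–(e): allowed.
(b)–(c): forbidden (parity).
(b)–(d): forbidden (ΔS).
(b)–(e): forbidden (parity, ΔL).
(c)–(d): forbidden (ΔS).
(c)–(e): forbidden (parity, ΔL).
(d)–(e): forbidden (ΔS, ΔL).
Allowed pairs: 3 of 10.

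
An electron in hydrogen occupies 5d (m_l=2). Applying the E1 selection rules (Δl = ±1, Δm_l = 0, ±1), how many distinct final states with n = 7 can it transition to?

E1 requires Δl = ±1, so l_f ∈ {1, 3}; with 0 ≤ l_f ≤ n_f−1 = 6, the allowed l_f values are {1, 3}.
For l_f = 1: m_f ∈ {m_i−1, m_i, m_i+1} ∩ [−1, 1] = {1} → 1 state.
For l_f = 3: m_f ∈ {m_i−1, m_i, m_i+1} ∩ [−3, 3] = {1, 2, 3} → 3 states.
Total: 4.

4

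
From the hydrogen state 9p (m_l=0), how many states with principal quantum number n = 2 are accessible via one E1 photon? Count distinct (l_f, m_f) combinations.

E1 requires Δl = ±1, so l_f ∈ {0, 2}; with 0 ≤ l_f ≤ n_f−1 = 1, the allowed l_f values are {0}.
For l_f = 0: m_f ∈ {m_i−1, m_i, m_i+1} ∩ [−0, 0] = {0} → 1 state.
Total: 1.

1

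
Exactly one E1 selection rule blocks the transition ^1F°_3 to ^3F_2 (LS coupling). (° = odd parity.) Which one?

Reading off the term symbols: S 0→1, L 3→3, J 3→2, parity odd→even.
ΔJ = 0, ±1 (not J=0↔0): J: 3 → 2, ΔJ = -1 — ok.
ΔL = 0, ±1 (not L=0↔0): L: 3 → 3, ΔL = +0 — ok.
ΔS = 0: S: 0 → 1 — fails.
Parity must change: odd → even — ok.

the ΔS = 0 rule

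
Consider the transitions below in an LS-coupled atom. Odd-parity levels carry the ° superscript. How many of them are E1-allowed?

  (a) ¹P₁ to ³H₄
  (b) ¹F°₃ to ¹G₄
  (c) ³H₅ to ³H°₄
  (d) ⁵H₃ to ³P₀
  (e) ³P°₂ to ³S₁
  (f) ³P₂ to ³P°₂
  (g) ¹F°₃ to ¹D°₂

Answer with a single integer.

(a) forbidden (parity, ΔS, ΔL, ΔJ fail)
(b) allowed
(c) allowed
(d) forbidden (parity, ΔS, ΔL, ΔJ fail)
(e) allowed
(f) allowed
(g) forbidden (parity fails)
Total allowed: 4 of 7.

4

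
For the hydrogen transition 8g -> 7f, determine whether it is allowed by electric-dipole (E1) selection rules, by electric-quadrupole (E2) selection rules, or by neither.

Δl = 3 − 4 = -1; l_i + l_f = 7.
E1 (Δl = ±1): satisfied.
E2 (Δl = 0,±2, l_i+l_f ≥ 2): not satisfied.

E1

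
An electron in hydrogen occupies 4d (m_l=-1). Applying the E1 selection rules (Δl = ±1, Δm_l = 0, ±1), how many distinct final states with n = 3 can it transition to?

2

E1 requires Δl = ±1, so l_f ∈ {1, 3}; with 0 ≤ l_f ≤ n_f−1 = 2, the allowed l_f values are {1}.
For l_f = 1: m_f ∈ {m_i−1, m_i, m_i+1} ∩ [−1, 1] = {-1, 0} → 2 states.
Total: 2.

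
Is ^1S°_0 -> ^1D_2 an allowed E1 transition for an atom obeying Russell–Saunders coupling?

Parity must change: odd → even — ok.
ΔL = 0, ±1 (not L=0↔0): L: 0 → 2, ΔL = +2 — fails.
ΔS = 0: S: 0 → 0 — ok.
ΔJ = 0, ±1 (not J=0↔0): J: 0 → 2, ΔJ = +2 — fails.
Rule(s) violated: ΔL, ΔJ.

forbidden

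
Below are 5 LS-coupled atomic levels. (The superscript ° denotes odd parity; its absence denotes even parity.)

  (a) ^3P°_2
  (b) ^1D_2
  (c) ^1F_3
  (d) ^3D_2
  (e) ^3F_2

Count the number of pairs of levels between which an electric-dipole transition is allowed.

1

(a)–(b): forbidden (ΔS).
(a)–(c): forbidden (ΔS, ΔL).
(a)–(d): allowed.
(a)–(e): forbidden (ΔL).
(b)–(c): forbidden (parity).
(b)–(d): forbidden (parity, ΔS).
(b)–(e): forbidden (parity, ΔS).
(c)–(d): forbidden (parity, ΔS).
(c)–(e): forbidden (parity, ΔS).
(d)–(e): forbidden (parity).
Allowed pairs: 1 of 10.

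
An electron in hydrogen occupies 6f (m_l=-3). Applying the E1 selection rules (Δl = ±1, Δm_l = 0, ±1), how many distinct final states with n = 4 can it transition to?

1

E1 requires Δl = ±1, so l_f ∈ {2, 4}; with 0 ≤ l_f ≤ n_f−1 = 3, the allowed l_f values are {2}.
For l_f = 2: m_f ∈ {m_i−1, m_i, m_i+1} ∩ [−2, 2] = {-2} → 1 state.
Total: 1.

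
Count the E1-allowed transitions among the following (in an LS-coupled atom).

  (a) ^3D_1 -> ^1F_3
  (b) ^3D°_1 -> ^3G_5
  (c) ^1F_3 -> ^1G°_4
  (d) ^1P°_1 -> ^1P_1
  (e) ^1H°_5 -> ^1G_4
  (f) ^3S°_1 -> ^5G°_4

(a) forbidden (parity, ΔS, ΔJ fail)
(b) forbidden (ΔL, ΔJ fail)
(c) allowed
(d) allowed
(e) allowed
(f) forbidden (parity, ΔS, ΔL, ΔJ fail)
Total allowed: 3 of 6.

3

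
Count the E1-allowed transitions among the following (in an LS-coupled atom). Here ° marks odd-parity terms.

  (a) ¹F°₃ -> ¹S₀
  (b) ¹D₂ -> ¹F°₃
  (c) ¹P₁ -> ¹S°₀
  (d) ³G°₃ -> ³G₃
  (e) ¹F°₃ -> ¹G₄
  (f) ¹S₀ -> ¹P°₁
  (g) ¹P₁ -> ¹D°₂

6

(a) forbidden (ΔL, ΔJ fail)
(b) allowed
(c) allowed
(d) allowed
(e) allowed
(f) allowed
(g) allowed
Total allowed: 6 of 7.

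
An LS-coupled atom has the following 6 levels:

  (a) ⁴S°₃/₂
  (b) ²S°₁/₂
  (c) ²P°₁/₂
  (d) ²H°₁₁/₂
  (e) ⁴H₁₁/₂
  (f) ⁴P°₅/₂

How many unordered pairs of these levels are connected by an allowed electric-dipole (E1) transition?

0

(a)–(b): forbidden (parity, ΔS, ΔL).
(a)–(c): forbidden (parity, ΔS).
(a)–(d): forbidden (parity, ΔS, ΔL, ΔJ).
(a)–(e): forbidden (ΔL, ΔJ).
(a)–(f): forbidden (parity).
(b)–(c): forbidden (parity).
(b)–(d): forbidden (parity, ΔL, ΔJ).
(b)–(e): forbidden (ΔS, ΔL, ΔJ).
(b)–(f): forbidden (parity, ΔS, ΔJ).
(c)–(d): forbidden (parity, ΔL, ΔJ).
(c)–(e): forbidden (ΔS, ΔL, ΔJ).
(c)–(f): forbidden (parity, ΔS, ΔJ).
(d)–(e): forbidden (ΔS).
(d)–(f): forbidden (parity, ΔS, ΔL, ΔJ).
(e)–(f): forbidden (ΔL, ΔJ).
Allowed pairs: 0 of 15.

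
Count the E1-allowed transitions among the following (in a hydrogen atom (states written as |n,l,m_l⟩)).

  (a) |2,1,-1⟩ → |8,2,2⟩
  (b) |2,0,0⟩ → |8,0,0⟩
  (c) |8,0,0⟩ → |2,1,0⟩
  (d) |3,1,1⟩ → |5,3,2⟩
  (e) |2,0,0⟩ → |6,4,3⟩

(a) forbidden — Δm_l = +3 (E1 requires Δm_l = 0, ±1)
(b) forbidden — Δl = +0 (E1 requires Δl = ±1)
(c) allowed
(d) forbidden — Δl = +2 (E1 requires Δl = ±1)
(e) forbidden — Δl = +4 (E1 requires Δl = ±1); Δm_l = +3 (E1 requires Δm_l = 0, ±1)
Total allowed: 1 of 5.

1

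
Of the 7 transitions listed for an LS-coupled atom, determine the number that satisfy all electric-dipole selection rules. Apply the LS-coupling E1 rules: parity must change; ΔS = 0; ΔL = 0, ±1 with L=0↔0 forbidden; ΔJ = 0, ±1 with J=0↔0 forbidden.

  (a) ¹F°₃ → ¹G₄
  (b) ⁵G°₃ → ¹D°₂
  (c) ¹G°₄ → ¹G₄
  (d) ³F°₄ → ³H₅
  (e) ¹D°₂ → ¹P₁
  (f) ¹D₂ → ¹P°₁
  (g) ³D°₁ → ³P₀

5

(a) allowed
(b) forbidden (parity, ΔS, ΔL fail)
(c) allowed
(d) forbidden (ΔL fails)
(e) allowed
(f) allowed
(g) allowed
Total allowed: 5 of 7.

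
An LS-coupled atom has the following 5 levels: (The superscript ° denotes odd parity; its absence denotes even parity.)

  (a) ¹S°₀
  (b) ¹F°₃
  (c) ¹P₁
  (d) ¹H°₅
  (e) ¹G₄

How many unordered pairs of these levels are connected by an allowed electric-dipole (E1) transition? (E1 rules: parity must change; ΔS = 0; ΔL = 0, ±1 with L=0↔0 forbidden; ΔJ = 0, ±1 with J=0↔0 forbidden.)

(a)–(b): forbidden (parity, ΔL, ΔJ).
(a)–(c): allowed.
(a)–(d): forbidden (parity, ΔL, ΔJ).
(a)–(e): forbidden (ΔL, ΔJ).
(b)–(c): forbidden (ΔL, ΔJ).
(b)–(d): forbidden (parity, ΔL, ΔJ).
(b)–(e): allowed.
(c)–(d): forbidden (ΔL, ΔJ).
(c)–(e): forbidden (parity, ΔL, ΔJ).
(d)–(e): allowed.
Allowed pairs: 3 of 10.

3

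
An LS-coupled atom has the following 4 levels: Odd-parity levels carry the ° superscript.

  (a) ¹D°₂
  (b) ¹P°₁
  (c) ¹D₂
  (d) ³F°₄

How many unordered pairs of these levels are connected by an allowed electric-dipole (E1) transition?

(a)–(b): forbidden (parity).
(a)–(c): allowed.
(a)–(d): forbidden (parity, ΔS, ΔJ).
(b)–(c): allowed.
(b)–(d): forbidden (parity, ΔS, ΔL, ΔJ).
(c)–(d): forbidden (ΔS, ΔJ).
Allowed pairs: 2 of 6.

2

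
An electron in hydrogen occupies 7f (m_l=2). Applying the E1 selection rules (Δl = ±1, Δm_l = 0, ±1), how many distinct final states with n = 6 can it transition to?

5

E1 requires Δl = ±1, so l_f ∈ {2, 4}; with 0 ≤ l_f ≤ n_f−1 = 5, the allowed l_f values are {2, 4}.
For l_f = 2: m_f ∈ {m_i−1, m_i, m_i+1} ∩ [−2, 2] = {1, 2} → 2 states.
For l_f = 4: m_f ∈ {m_i−1, m_i, m_i+1} ∩ [−4, 4] = {1, 2, 3} → 3 states.
Total: 5.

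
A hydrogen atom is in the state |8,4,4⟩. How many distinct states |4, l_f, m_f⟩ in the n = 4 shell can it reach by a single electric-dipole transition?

E1 requires Δl = ±1, so l_f ∈ {3, 5}; with 0 ≤ l_f ≤ n_f−1 = 3, the allowed l_f values are {3}.
For l_f = 3: m_f ∈ {m_i−1, m_i, m_i+1} ∩ [−3, 3] = {3} → 1 state.
Total: 1.

1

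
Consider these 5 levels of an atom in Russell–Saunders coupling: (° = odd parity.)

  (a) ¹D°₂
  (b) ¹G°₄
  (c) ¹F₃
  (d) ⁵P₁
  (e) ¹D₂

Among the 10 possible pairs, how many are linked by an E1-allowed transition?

(a)–(b): forbidden (parity, ΔL, ΔJ).
(a)–(c): allowed.
(a)–(d): forbidden (ΔS).
(a)–(e): allowed.
(b)–(c): allowed.
(b)–(d): forbidden (ΔS, ΔL, ΔJ).
(b)–(e): forbidden (ΔL, ΔJ).
(c)–(d): forbidden (parity, ΔS, ΔL, ΔJ).
(c)–(e): forbidden (parity).
(d)–(e): forbidden (parity, ΔS).
Allowed pairs: 3 of 10.

3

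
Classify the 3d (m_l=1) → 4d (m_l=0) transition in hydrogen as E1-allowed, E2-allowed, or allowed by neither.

E2

Δl = 2 − 2 = +0; l_i + l_f = 4.
Δm_l = -1.
E1 (Δl = ±1, |Δm_l| ≤ 1): not satisfied.
E2 (Δl = 0,±2, l_i+l_f ≥ 2, |Δm_l| ≤ 2): satisfied.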